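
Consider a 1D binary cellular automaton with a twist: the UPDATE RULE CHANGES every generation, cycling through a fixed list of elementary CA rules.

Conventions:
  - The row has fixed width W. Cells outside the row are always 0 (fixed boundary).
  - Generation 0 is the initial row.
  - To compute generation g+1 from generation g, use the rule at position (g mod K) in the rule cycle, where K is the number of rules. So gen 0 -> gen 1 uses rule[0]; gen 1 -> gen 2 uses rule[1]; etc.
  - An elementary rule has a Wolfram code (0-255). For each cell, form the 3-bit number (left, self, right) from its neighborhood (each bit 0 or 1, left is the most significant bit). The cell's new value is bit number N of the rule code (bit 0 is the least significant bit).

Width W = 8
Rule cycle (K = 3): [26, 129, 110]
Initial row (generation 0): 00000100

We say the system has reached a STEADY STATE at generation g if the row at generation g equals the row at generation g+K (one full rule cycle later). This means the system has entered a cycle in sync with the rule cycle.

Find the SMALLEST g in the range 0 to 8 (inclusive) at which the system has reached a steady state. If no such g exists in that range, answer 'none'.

Answer: none

Derivation:
Gen 0: 00000100
Gen 1 (rule 26): 00001010
Gen 2 (rule 129): 11100000
Gen 3 (rule 110): 10100000
Gen 4 (rule 26): 00010000
Gen 5 (rule 129): 11000111
Gen 6 (rule 110): 11001101
Gen 7 (rule 26): 10111000
Gen 8 (rule 129): 00010011
Gen 9 (rule 110): 00110111
Gen 10 (rule 26): 01100100
Gen 11 (rule 129): 00000001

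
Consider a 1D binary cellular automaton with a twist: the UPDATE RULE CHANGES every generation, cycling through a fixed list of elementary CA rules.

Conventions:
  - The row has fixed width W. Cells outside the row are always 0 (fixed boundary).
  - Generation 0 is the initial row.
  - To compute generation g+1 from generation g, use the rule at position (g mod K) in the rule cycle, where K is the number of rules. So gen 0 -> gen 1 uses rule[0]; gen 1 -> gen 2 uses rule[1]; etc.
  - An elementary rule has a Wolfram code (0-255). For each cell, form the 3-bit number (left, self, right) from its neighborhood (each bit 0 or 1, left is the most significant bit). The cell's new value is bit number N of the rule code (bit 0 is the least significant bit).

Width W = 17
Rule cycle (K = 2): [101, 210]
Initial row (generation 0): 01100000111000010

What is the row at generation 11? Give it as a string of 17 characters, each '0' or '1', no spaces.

Answer: 11011010001100101

Derivation:
Gen 0: 01100000111000010
Gen 1 (rule 101): 00101110001011010
Gen 2 (rule 210): 01000111010001001
Gen 3 (rule 101): 01010001110101001
Gen 4 (rule 210): 10001010110000110
Gen 5 (rule 101): 10101111010110010
Gen 6 (rule 210): 00000111000011101
Gen 7 (rule 101): 11110001011000111
Gen 8 (rule 210): 01111010001101011
Gen 9 (rule 101): 00001110100111101
Gen 10 (rule 210): 00010110011011100
Gen 11 (rule 101): 11011010001100101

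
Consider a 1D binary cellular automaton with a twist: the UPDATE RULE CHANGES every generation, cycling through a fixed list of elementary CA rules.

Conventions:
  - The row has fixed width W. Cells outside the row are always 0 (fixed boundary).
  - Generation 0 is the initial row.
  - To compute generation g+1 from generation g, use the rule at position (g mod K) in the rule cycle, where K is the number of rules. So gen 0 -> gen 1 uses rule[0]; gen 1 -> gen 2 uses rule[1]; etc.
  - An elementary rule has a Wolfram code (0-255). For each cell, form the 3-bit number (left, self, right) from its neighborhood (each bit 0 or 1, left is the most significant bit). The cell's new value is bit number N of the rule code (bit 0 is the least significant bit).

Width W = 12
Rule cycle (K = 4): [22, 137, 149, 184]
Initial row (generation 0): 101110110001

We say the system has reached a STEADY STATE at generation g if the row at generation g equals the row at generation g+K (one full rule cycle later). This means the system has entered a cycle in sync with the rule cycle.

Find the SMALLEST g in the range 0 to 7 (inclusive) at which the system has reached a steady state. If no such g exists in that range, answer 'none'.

Gen 0: 101110110001
Gen 1 (rule 22): 100000001011
Gen 2 (rule 137): 001111100010
Gen 3 (rule 149): 100111011011
Gen 4 (rule 184): 010110110110
Gen 5 (rule 22): 110000000001
Gen 6 (rule 137): 100111111100
Gen 7 (rule 149): 110011111011
Gen 8 (rule 184): 101011110110
Gen 9 (rule 22): 101000000001
Gen 10 (rule 137): 000011111100
Gen 11 (rule 149): 111001111011

Answer: none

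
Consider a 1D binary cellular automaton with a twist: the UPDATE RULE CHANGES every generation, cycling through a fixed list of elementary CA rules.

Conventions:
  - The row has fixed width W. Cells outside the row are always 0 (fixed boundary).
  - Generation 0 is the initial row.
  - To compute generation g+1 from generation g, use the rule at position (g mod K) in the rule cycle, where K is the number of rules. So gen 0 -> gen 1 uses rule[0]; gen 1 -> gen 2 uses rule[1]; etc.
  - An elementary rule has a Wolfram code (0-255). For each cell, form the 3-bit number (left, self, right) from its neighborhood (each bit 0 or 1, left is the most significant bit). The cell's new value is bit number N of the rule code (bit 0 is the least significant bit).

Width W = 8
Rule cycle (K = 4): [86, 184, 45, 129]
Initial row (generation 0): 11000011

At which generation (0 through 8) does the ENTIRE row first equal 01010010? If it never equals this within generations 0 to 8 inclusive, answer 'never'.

Gen 0: 11000011
Gen 1 (rule 86): 01100101
Gen 2 (rule 184): 01010010
Gen 3 (rule 45): 01110010
Gen 4 (rule 129): 00100000
Gen 5 (rule 86): 01110000
Gen 6 (rule 184): 01101000
Gen 7 (rule 45): 01011011
Gen 8 (rule 129): 00000000

Answer: 2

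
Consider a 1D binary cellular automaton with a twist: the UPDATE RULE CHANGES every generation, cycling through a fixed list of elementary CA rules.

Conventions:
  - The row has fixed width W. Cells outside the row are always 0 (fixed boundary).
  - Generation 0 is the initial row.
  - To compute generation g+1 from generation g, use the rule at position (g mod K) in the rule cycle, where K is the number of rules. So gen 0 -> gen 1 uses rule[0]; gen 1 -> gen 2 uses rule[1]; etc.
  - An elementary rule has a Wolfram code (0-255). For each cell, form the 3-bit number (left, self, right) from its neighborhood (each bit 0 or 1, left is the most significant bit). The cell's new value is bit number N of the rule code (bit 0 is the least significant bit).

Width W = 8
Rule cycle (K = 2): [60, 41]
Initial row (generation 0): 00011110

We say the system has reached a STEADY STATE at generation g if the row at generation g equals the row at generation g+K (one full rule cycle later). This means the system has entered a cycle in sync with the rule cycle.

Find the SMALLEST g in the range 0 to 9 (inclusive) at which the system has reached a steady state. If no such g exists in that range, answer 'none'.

Gen 0: 00011110
Gen 1 (rule 60): 00010001
Gen 2 (rule 41): 11000100
Gen 3 (rule 60): 10100110
Gen 4 (rule 41): 01000100
Gen 5 (rule 60): 01100110
Gen 6 (rule 41): 01000100
Gen 7 (rule 60): 01100110
Gen 8 (rule 41): 01000100
Gen 9 (rule 60): 01100110
Gen 10 (rule 41): 01000100
Gen 11 (rule 60): 01100110

Answer: 4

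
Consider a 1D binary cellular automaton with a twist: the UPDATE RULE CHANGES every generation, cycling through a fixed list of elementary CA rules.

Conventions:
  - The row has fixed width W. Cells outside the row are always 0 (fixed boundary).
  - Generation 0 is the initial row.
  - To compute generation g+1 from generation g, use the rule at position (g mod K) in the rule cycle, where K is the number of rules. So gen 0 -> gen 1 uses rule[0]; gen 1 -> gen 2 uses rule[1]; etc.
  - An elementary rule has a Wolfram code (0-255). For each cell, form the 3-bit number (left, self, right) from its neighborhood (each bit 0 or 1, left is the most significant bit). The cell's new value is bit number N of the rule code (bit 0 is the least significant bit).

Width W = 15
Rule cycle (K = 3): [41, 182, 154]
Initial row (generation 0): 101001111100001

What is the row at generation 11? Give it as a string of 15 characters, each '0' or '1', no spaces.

Gen 0: 101001111100001
Gen 1 (rule 41): 010001000001100
Gen 2 (rule 182): 111011100010010
Gen 3 (rule 154): 110011010101101
Gen 4 (rule 41): 100010101011010
Gen 5 (rule 182): 110111111100111
Gen 6 (rule 154): 100111111011110
Gen 7 (rule 41): 000100000110000
Gen 8 (rule 182): 001110001001000
Gen 9 (rule 154): 011101010110100
Gen 10 (rule 41): 010010101101001
Gen 11 (rule 182): 111111110011111

Answer: 111111110011111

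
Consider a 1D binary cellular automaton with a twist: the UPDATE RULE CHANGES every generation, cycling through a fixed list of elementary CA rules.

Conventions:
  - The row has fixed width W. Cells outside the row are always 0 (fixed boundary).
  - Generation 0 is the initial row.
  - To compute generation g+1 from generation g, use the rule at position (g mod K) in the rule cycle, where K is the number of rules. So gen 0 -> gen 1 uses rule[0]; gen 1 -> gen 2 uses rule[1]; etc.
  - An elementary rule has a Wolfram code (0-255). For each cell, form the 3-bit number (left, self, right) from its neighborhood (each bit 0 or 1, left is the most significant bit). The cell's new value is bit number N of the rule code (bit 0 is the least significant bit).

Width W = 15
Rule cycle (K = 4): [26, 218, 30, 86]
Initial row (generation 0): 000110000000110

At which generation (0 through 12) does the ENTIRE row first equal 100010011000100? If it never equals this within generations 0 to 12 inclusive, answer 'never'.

Gen 0: 000110000000110
Gen 1 (rule 26): 001101000001101
Gen 2 (rule 218): 011100100011100
Gen 3 (rule 30): 110011110110010
Gen 4 (rule 86): 011100010011111
Gen 5 (rule 26): 110010101110000
Gen 6 (rule 218): 111100001111000
Gen 7 (rule 30): 100010011000100
Gen 8 (rule 86): 110111101101110
Gen 9 (rule 26): 100100001001001
Gen 10 (rule 218): 011010010110110
Gen 11 (rule 30): 110011110100101
Gen 12 (rule 86): 011100010111101

Answer: 7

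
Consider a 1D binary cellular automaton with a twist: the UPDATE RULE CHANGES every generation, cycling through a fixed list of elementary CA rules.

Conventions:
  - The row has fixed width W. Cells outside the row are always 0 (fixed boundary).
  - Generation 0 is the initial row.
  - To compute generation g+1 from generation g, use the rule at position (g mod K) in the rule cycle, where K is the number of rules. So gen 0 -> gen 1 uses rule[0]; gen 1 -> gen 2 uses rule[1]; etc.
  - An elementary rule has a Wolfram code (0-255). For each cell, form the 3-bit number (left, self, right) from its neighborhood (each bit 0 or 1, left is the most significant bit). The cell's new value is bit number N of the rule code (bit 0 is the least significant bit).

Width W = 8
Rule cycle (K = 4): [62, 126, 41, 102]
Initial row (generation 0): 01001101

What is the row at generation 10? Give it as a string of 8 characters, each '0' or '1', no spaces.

Answer: 10000110

Derivation:
Gen 0: 01001101
Gen 1 (rule 62): 11111011
Gen 2 (rule 126): 10001111
Gen 3 (rule 41): 00101000
Gen 4 (rule 102): 01111000
Gen 5 (rule 62): 11000100
Gen 6 (rule 126): 11101110
Gen 7 (rule 41): 10011000
Gen 8 (rule 102): 10101000
Gen 9 (rule 62): 11111100
Gen 10 (rule 126): 10000110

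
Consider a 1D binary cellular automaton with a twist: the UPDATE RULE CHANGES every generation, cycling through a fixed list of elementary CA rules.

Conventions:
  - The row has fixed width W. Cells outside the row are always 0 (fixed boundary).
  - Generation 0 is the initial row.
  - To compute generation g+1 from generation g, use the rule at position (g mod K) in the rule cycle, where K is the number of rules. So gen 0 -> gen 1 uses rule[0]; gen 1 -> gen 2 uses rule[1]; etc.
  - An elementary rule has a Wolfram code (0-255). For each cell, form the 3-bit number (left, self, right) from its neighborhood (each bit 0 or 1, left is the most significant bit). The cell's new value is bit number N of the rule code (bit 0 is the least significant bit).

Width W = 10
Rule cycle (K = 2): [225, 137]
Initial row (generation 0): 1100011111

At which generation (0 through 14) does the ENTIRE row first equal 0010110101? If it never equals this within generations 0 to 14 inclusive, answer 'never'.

Answer: never

Derivation:
Gen 0: 1100011111
Gen 1 (rule 225): 0101001111
Gen 2 (rule 137): 0000001110
Gen 3 (rule 225): 1111100110
Gen 4 (rule 137): 1111000100
Gen 5 (rule 225): 0111010001
Gen 6 (rule 137): 0110000100
Gen 7 (rule 225): 0010110001
Gen 8 (rule 137): 1000100100
Gen 9 (rule 225): 0010000001
Gen 10 (rule 137): 1000111100
Gen 11 (rule 225): 0010011101
Gen 12 (rule 137): 1000011000
Gen 13 (rule 225): 0011001011
Gen 14 (rule 137): 1010000010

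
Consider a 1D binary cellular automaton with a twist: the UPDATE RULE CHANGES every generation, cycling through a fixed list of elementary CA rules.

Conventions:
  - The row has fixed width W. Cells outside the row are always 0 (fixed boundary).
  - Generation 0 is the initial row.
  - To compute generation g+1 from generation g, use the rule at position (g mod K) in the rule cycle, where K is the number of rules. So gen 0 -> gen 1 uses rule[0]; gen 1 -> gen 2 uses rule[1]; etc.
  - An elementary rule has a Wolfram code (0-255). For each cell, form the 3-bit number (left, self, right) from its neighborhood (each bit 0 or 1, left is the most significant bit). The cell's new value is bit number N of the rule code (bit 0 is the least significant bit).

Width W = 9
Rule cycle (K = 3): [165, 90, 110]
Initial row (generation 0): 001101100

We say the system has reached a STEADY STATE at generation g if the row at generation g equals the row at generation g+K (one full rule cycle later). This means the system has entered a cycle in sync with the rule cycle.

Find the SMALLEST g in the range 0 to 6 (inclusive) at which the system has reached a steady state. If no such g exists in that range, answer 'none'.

Answer: none

Derivation:
Gen 0: 001101100
Gen 1 (rule 165): 100010001
Gen 2 (rule 90): 010101010
Gen 3 (rule 110): 111111110
Gen 4 (rule 165): 011111100
Gen 5 (rule 90): 110000110
Gen 6 (rule 110): 110001110
Gen 7 (rule 165): 000100100
Gen 8 (rule 90): 001011010
Gen 9 (rule 110): 011111110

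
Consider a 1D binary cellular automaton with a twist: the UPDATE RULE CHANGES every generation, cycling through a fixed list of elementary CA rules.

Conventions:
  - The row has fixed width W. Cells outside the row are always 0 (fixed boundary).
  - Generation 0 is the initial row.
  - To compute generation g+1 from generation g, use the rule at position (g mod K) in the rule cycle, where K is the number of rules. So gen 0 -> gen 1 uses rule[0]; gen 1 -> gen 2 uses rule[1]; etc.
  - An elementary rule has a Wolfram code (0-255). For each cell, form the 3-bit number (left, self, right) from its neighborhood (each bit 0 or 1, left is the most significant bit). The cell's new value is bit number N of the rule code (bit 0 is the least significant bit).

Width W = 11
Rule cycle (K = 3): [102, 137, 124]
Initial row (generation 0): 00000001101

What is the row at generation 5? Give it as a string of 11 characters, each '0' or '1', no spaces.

Answer: 00000000000

Derivation:
Gen 0: 00000001101
Gen 1 (rule 102): 00000010111
Gen 2 (rule 137): 11111000110
Gen 3 (rule 124): 10001100111
Gen 4 (rule 102): 10010101001
Gen 5 (rule 137): 00000000000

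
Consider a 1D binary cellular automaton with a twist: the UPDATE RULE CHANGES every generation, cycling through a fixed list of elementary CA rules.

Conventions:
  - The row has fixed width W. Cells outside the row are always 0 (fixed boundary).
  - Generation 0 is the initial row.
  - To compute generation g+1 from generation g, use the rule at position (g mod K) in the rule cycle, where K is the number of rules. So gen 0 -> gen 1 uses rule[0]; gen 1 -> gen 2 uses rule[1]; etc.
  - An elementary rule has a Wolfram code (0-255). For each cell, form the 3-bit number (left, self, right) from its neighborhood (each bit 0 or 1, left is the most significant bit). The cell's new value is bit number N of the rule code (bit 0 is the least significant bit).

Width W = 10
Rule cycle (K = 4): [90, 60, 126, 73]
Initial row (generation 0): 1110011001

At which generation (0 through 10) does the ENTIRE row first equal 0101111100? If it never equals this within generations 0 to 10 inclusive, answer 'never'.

Answer: never

Derivation:
Gen 0: 1110011001
Gen 1 (rule 90): 1011111110
Gen 2 (rule 60): 1110000001
Gen 3 (rule 126): 1011000011
Gen 4 (rule 73): 0011011011
Gen 5 (rule 90): 0111011011
Gen 6 (rule 60): 0100110110
Gen 7 (rule 126): 1111111111
Gen 8 (rule 73): 1000000001
Gen 9 (rule 90): 0100000010
Gen 10 (rule 60): 0110000011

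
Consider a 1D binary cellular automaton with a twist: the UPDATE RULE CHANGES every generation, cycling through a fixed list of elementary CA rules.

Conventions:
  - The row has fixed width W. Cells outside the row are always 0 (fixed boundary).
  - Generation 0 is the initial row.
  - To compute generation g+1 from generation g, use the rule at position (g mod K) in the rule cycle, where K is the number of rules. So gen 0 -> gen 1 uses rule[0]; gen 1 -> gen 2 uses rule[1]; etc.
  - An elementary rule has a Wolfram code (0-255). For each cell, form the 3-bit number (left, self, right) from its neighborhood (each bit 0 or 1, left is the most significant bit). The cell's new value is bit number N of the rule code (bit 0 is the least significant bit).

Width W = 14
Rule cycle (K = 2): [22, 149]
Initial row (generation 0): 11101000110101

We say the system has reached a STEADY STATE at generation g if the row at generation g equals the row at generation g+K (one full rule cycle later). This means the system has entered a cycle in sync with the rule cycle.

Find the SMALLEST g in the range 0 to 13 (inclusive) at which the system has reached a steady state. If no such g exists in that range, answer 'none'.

Answer: 5

Derivation:
Gen 0: 11101000110101
Gen 1 (rule 22): 00001101000101
Gen 2 (rule 149): 11100001110101
Gen 3 (rule 22): 00010010000101
Gen 4 (rule 149): 11011011110101
Gen 5 (rule 22): 00000000000101
Gen 6 (rule 149): 11111111110101
Gen 7 (rule 22): 00000000000101
Gen 8 (rule 149): 11111111110101
Gen 9 (rule 22): 00000000000101
Gen 10 (rule 149): 11111111110101
Gen 11 (rule 22): 00000000000101
Gen 12 (rule 149): 11111111110101
Gen 13 (rule 22): 00000000000101
Gen 14 (rule 149): 11111111110101
Gen 15 (rule 22): 00000000000101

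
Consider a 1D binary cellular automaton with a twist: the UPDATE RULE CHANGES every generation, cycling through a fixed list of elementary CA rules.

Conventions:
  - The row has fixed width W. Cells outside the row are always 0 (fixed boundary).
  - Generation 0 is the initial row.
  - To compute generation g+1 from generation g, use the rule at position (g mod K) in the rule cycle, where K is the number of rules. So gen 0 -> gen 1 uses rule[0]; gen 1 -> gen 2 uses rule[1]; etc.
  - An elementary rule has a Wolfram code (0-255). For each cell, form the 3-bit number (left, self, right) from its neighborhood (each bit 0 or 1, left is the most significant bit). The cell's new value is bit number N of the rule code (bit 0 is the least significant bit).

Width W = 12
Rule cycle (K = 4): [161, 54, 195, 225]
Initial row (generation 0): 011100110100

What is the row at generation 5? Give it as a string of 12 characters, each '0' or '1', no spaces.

Answer: 001001001010

Derivation:
Gen 0: 011100110100
Gen 1 (rule 161): 001000001001
Gen 2 (rule 54): 011100011111
Gen 3 (rule 195): 101101101111
Gen 4 (rule 225): 010110110111
Gen 5 (rule 161): 001001001010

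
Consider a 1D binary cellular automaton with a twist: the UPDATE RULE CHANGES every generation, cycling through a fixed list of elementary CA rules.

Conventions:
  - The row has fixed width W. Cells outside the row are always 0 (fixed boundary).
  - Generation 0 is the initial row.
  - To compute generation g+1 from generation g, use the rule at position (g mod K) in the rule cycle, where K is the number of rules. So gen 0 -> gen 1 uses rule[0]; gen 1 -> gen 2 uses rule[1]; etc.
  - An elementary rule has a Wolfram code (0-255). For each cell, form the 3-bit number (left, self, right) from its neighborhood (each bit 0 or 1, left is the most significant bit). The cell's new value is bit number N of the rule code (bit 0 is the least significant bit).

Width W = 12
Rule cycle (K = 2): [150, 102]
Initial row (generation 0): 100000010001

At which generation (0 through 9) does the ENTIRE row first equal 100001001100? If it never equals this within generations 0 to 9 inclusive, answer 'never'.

Gen 0: 100000010001
Gen 1 (rule 150): 110000111011
Gen 2 (rule 102): 010001001101
Gen 3 (rule 150): 111011110001
Gen 4 (rule 102): 001100010011
Gen 5 (rule 150): 010010111100
Gen 6 (rule 102): 110111000100
Gen 7 (rule 150): 000010101110
Gen 8 (rule 102): 000111110010
Gen 9 (rule 150): 001011101111

Answer: never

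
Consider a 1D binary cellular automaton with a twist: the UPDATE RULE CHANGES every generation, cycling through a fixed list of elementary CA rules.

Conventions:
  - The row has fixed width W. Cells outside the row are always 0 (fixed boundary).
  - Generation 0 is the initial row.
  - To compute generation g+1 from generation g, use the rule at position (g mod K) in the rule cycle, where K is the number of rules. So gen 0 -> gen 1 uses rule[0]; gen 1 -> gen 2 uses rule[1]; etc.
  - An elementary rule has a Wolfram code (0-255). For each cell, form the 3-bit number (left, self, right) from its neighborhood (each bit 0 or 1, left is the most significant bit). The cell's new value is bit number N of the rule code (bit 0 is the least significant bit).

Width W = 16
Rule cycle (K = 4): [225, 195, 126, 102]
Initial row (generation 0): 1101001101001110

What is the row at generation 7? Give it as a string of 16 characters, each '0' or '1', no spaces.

Gen 0: 1101001101001110
Gen 1 (rule 225): 0110000110000110
Gen 2 (rule 195): 1010111010111010
Gen 3 (rule 126): 1111101111101111
Gen 4 (rule 102): 0000110000110001
Gen 5 (rule 225): 1110010110010100
Gen 6 (rule 195): 0110100010100001
Gen 7 (rule 126): 1111110111110011

Answer: 1111110111110011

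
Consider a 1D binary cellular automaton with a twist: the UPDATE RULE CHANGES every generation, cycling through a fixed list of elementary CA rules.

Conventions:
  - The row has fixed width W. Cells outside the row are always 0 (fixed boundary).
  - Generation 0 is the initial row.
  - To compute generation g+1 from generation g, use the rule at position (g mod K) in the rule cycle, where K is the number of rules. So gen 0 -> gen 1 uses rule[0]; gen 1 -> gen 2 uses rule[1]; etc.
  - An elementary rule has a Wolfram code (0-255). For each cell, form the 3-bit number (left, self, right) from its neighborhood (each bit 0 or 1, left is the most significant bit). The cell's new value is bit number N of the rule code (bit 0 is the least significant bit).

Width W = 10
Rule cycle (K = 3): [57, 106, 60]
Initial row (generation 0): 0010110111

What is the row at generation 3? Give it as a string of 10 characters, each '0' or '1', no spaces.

Gen 0: 0010110111
Gen 1 (rule 57): 1001101100
Gen 2 (rule 106): 0011111100
Gen 3 (rule 60): 0010000010

Answer: 0010000010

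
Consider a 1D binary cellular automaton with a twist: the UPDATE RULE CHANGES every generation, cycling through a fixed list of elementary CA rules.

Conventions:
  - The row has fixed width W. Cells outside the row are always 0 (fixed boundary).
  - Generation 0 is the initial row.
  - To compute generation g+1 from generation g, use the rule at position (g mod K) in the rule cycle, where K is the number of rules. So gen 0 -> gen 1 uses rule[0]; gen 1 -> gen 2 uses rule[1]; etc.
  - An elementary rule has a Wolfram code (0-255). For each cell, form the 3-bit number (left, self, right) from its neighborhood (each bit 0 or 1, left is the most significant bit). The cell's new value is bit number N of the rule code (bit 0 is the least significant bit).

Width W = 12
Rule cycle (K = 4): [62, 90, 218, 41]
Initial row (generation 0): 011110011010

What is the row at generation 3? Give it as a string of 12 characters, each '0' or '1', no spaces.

Answer: 111011000000

Derivation:
Gen 0: 011110011010
Gen 1 (rule 62): 110001110111
Gen 2 (rule 90): 111011010101
Gen 3 (rule 218): 111011000000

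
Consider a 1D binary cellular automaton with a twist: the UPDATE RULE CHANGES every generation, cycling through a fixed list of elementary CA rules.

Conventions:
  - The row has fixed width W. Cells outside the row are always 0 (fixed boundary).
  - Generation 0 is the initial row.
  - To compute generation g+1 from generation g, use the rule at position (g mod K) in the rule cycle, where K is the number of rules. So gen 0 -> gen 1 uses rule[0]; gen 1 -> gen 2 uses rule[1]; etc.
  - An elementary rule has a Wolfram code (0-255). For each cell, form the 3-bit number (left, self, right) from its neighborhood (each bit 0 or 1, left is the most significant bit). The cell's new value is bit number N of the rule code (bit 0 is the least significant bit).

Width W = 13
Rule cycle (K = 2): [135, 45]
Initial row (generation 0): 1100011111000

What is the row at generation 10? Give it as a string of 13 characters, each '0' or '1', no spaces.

Gen 0: 1100011111000
Gen 1 (rule 135): 0001101110011
Gen 2 (rule 45): 1101011000010
Gen 3 (rule 135): 0001000011110
Gen 4 (rule 45): 1101011010000
Gen 5 (rule 135): 0001000010111
Gen 6 (rule 45): 1101011011100
Gen 7 (rule 135): 0001000001001
Gen 8 (rule 45): 1101011101001
Gen 9 (rule 135): 0001001001011
Gen 10 (rule 45): 1101001001110

Answer: 1101001001110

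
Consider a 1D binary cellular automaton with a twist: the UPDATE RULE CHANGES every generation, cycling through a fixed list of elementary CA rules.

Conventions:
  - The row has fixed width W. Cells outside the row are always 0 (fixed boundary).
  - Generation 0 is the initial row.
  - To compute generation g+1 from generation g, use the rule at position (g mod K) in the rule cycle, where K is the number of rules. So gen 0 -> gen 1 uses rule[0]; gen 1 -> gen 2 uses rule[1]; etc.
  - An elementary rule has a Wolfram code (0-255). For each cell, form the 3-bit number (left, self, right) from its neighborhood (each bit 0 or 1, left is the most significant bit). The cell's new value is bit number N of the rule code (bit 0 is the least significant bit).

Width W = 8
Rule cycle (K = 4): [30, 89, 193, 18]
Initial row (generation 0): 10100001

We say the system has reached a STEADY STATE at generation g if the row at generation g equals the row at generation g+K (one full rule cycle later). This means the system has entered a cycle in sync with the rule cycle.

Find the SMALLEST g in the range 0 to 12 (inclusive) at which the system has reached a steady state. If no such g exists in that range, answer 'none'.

Answer: none

Derivation:
Gen 0: 10100001
Gen 1 (rule 30): 10110011
Gen 2 (rule 89): 00111011
Gen 3 (rule 193): 10011001
Gen 4 (rule 18): 01100110
Gen 5 (rule 30): 11011101
Gen 6 (rule 89): 11010100
Gen 7 (rule 193): 01000001
Gen 8 (rule 18): 10100010
Gen 9 (rule 30): 10110111
Gen 10 (rule 89): 00110101
Gen 11 (rule 193): 10010000
Gen 12 (rule 18): 01101000
Gen 13 (rule 30): 11001100
Gen 14 (rule 89): 11101111
Gen 15 (rule 193): 01100111
Gen 16 (rule 18): 10011000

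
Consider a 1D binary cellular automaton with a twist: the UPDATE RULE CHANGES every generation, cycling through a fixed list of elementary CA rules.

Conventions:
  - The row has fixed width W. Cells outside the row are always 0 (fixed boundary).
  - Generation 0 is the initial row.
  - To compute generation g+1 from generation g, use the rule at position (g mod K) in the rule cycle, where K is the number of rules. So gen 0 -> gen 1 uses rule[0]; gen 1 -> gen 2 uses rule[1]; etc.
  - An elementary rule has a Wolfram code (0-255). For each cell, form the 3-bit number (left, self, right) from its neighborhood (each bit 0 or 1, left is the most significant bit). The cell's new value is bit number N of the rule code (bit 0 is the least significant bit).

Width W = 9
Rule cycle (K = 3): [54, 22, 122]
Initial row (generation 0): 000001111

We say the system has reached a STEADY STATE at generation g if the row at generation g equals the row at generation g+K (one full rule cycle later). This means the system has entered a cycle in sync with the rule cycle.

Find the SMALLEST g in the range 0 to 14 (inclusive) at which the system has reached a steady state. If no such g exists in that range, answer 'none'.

Answer: 11

Derivation:
Gen 0: 000001111
Gen 1 (rule 54): 000010000
Gen 2 (rule 22): 000111000
Gen 3 (rule 122): 001101100
Gen 4 (rule 54): 010010010
Gen 5 (rule 22): 111111111
Gen 6 (rule 122): 100000001
Gen 7 (rule 54): 110000011
Gen 8 (rule 22): 001000100
Gen 9 (rule 122): 010101010
Gen 10 (rule 54): 111111111
Gen 11 (rule 22): 000000000
Gen 12 (rule 122): 000000000
Gen 13 (rule 54): 000000000
Gen 14 (rule 22): 000000000
Gen 15 (rule 122): 000000000
Gen 16 (rule 54): 000000000
Gen 17 (rule 22): 000000000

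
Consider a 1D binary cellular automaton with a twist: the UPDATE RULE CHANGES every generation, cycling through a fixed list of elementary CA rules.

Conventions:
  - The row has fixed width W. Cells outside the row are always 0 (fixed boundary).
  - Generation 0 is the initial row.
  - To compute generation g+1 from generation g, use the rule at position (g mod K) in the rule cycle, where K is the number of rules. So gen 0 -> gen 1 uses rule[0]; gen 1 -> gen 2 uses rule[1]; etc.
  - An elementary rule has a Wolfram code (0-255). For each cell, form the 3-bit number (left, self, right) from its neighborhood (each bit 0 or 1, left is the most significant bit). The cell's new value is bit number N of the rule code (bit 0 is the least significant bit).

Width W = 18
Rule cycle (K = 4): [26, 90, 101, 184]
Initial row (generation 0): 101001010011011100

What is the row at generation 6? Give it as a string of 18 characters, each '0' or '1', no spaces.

Gen 0: 101001010011011100
Gen 1 (rule 26): 000110001110010010
Gen 2 (rule 90): 001111011011101101
Gen 3 (rule 101): 100001101100110111
Gen 4 (rule 184): 010001011010101110
Gen 5 (rule 26): 101010010000001001
Gen 6 (rule 90): 000001101000010110

Answer: 000001101000010110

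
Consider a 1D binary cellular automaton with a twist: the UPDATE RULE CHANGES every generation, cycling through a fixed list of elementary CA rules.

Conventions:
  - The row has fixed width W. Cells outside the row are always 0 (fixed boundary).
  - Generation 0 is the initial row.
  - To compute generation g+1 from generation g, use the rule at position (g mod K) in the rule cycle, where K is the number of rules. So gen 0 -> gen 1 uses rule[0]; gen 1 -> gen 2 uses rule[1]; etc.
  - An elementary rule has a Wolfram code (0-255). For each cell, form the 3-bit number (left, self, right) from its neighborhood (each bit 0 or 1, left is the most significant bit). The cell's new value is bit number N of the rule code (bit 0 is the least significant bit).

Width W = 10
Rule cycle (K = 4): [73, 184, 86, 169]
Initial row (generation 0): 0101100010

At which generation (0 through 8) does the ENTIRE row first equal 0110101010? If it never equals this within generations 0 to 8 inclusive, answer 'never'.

Answer: never

Derivation:
Gen 0: 0101100010
Gen 1 (rule 73): 0001101000
Gen 2 (rule 184): 0001010100
Gen 3 (rule 86): 0011010110
Gen 4 (rule 169): 1010101100
Gen 5 (rule 73): 0000001101
Gen 6 (rule 184): 0000001010
Gen 7 (rule 86): 0000011011
Gen 8 (rule 169): 1111010110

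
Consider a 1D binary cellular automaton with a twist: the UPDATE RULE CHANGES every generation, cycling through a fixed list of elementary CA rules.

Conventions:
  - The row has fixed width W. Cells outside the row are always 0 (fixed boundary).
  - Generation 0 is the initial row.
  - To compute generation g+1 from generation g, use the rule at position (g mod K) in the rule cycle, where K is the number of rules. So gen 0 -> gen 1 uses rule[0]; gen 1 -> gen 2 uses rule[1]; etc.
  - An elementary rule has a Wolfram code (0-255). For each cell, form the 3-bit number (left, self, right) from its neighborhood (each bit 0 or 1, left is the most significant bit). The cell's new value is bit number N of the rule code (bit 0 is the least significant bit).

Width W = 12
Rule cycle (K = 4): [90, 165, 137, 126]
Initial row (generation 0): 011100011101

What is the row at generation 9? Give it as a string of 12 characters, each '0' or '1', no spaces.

Gen 0: 011100011101
Gen 1 (rule 90): 110110110100
Gen 2 (rule 165): 001001001101
Gen 3 (rule 137): 100000001000
Gen 4 (rule 126): 110000011100
Gen 5 (rule 90): 111000110110
Gen 6 (rule 165): 010010001000
Gen 7 (rule 137): 000000100011
Gen 8 (rule 126): 000001110111
Gen 9 (rule 90): 000011010101

Answer: 000011010101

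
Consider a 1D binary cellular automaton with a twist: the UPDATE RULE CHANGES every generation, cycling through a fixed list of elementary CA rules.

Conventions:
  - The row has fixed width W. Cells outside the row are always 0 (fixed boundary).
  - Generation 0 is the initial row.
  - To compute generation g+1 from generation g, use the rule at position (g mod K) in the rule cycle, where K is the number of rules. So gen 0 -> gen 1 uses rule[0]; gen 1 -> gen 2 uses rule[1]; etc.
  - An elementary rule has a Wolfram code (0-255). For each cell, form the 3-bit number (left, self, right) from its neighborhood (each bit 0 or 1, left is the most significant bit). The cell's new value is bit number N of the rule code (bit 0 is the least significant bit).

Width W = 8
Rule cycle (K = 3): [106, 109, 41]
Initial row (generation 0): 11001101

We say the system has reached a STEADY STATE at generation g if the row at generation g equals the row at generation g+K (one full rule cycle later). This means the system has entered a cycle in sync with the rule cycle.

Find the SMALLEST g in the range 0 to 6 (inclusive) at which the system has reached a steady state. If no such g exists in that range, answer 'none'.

Answer: 3

Derivation:
Gen 0: 11001101
Gen 1 (rule 106): 11011110
Gen 2 (rule 109): 11110010
Gen 3 (rule 41): 10000000
Gen 4 (rule 106): 00000000
Gen 5 (rule 109): 11111111
Gen 6 (rule 41): 10000000
Gen 7 (rule 106): 00000000
Gen 8 (rule 109): 11111111
Gen 9 (rule 41): 10000000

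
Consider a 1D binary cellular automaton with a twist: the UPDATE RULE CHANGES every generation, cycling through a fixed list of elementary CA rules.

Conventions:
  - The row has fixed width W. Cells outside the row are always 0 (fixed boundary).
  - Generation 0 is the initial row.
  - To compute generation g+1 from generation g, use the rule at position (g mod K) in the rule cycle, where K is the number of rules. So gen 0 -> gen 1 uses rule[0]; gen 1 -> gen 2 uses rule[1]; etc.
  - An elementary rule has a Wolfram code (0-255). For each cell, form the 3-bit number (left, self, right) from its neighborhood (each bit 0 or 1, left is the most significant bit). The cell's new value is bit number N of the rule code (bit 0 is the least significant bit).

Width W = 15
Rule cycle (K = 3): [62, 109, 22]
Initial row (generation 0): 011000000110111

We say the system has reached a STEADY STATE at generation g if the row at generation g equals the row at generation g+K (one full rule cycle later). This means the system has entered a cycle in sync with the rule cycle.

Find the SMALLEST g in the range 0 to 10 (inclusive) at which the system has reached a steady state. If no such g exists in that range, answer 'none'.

Gen 0: 011000000110111
Gen 1 (rule 62): 110100001101100
Gen 2 (rule 109): 111101101111101
Gen 3 (rule 22): 000000000000001
Gen 4 (rule 62): 000000000000011
Gen 5 (rule 109): 111111111111011
Gen 6 (rule 22): 000000000000000
Gen 7 (rule 62): 000000000000000
Gen 8 (rule 109): 111111111111111
Gen 9 (rule 22): 000000000000000
Gen 10 (rule 62): 000000000000000
Gen 11 (rule 109): 111111111111111
Gen 12 (rule 22): 000000000000000
Gen 13 (rule 62): 000000000000000

Answer: 6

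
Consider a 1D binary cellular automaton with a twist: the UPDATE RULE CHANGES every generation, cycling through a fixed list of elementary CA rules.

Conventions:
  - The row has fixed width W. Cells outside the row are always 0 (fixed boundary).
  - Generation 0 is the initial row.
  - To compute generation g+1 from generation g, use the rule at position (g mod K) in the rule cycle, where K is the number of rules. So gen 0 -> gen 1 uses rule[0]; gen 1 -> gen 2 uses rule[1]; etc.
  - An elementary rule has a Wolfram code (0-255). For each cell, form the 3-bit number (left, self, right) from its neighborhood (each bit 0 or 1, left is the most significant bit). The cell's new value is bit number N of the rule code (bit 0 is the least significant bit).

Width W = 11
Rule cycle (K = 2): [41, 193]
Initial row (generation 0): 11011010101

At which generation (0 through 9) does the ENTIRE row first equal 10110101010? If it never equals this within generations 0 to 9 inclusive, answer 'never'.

Answer: 1

Derivation:
Gen 0: 11011010101
Gen 1 (rule 41): 10110101010
Gen 2 (rule 193): 00010000000
Gen 3 (rule 41): 11000111111
Gen 4 (rule 193): 01010011111
Gen 5 (rule 41): 00100010000
Gen 6 (rule 193): 10001000111
Gen 7 (rule 41): 00100010100
Gen 8 (rule 193): 10001000001
Gen 9 (rule 41): 00100011100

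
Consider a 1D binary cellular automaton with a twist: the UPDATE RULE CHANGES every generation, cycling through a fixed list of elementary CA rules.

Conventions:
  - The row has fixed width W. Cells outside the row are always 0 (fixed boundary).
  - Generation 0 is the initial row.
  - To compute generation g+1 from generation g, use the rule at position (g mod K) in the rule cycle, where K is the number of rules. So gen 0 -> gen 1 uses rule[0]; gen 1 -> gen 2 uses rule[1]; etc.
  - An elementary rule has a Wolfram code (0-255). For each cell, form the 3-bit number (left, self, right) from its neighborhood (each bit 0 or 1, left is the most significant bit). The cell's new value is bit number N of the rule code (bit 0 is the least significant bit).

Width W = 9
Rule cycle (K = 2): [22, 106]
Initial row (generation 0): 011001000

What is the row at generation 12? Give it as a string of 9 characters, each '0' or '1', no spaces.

Answer: 000101101

Derivation:
Gen 0: 011001000
Gen 1 (rule 22): 100111100
Gen 2 (rule 106): 001100100
Gen 3 (rule 22): 010011110
Gen 4 (rule 106): 100110010
Gen 5 (rule 22): 111001111
Gen 6 (rule 106): 101011001
Gen 7 (rule 22): 101000111
Gen 8 (rule 106): 010001101
Gen 9 (rule 22): 111010001
Gen 10 (rule 106): 101100010
Gen 11 (rule 22): 100010111
Gen 12 (rule 106): 000101101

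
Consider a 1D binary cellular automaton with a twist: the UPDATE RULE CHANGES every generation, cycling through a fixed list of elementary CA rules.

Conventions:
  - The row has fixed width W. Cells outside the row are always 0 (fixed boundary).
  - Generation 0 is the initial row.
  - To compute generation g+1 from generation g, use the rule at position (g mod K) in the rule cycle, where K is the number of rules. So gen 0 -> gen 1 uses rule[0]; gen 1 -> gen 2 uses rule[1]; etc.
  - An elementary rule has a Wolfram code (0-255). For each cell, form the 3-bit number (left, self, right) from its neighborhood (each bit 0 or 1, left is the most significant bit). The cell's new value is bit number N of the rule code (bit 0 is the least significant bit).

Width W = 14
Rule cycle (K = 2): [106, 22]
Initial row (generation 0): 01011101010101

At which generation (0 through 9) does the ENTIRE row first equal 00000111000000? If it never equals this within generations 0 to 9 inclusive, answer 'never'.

Gen 0: 01011101010101
Gen 1 (rule 106): 10110110101010
Gen 2 (rule 22): 10000000101011
Gen 3 (rule 106): 00000001010111
Gen 4 (rule 22): 00000011010000
Gen 5 (rule 106): 00000111100000
Gen 6 (rule 22): 00001000010000
Gen 7 (rule 106): 00010000100000
Gen 8 (rule 22): 00111001110000
Gen 9 (rule 106): 01101011010000

Answer: never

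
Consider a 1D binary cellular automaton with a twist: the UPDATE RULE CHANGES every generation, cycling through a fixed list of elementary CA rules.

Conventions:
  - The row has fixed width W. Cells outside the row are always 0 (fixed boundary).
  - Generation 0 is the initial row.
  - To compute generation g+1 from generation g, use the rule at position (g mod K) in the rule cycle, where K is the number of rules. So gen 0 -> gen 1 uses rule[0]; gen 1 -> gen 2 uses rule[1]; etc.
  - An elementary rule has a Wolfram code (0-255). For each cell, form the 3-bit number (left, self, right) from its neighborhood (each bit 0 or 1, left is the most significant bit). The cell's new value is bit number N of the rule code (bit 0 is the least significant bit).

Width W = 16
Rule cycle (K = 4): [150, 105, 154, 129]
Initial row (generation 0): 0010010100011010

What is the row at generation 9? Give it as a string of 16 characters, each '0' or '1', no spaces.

Answer: 0000011110111010

Derivation:
Gen 0: 0010010100011010
Gen 1 (rule 150): 0111110110100011
Gen 2 (rule 105): 0100011111001011
Gen 3 (rule 154): 1010111110110010
Gen 4 (rule 129): 0000011100000000
Gen 5 (rule 150): 0000101010000000
Gen 6 (rule 105): 1110010100111111
Gen 7 (rule 154): 1101100011111110
Gen 8 (rule 129): 0000001001111100
Gen 9 (rule 150): 0000011110111010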